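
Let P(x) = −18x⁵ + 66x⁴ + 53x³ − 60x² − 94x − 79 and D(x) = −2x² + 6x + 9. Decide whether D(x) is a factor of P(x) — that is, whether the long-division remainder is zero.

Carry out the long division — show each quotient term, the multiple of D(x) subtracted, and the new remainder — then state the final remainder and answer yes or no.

Step 1: lead(−18x⁵ + 66x⁴ + 53x³ − 60x² − 94x − 79) ÷ lead(D) = −18x⁵ ÷ −2x² = 9x³. Subtract (9x³)·D = −18x⁵ + 54x⁴ + 81x³. Remainder: 12x⁴ − 28x³ − 60x² − 94x − 79.
Step 2: lead(12x⁴ − 28x³ − 60x² − 94x − 79) ÷ lead(D) = 12x⁴ ÷ −2x² = −6x². Subtract (−6x²)·D = 12x⁴ − 36x³ − 54x². Remainder: 8x³ − 6x² − 94x − 79.
Step 3: lead(8x³ − 6x² − 94x − 79) ÷ lead(D) = 8x³ ÷ −2x² = −4x. Subtract (−4x)·D = 8x³ − 24x² − 36x. Remainder: 18x² − 58x − 79.
Step 4: lead(18x² − 58x − 79) ÷ lead(D) = 18x² ÷ −2x² = −9. Subtract (−9)·D = 18x² − 54x − 81. Remainder: −4x + 2.

R(x) = −4x + 2, so D(x) is not a factor of P(x). no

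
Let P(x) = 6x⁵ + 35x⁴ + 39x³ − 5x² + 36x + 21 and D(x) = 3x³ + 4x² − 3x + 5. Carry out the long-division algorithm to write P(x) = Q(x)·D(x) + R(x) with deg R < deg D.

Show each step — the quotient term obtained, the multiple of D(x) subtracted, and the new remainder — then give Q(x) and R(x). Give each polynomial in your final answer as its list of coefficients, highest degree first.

Step 1: lead(6x⁵ + 35x⁴ + 39x³ − 5x² + 36x + 21) ÷ lead(D) = 6x⁵ ÷ 3x³ = 2x². Subtract (2x²)·D = 6x⁵ + 8x⁴ − 6x³ + 10x². Remainder: 27x⁴ + 45x³ − 15x² + 36x + 21.
Step 2: lead(27x⁴ + 45x³ − 15x² + 36x + 21) ÷ lead(D) = 27x⁴ ÷ 3x³ = 9x. Subtract (9x)·D = 27x⁴ + 36x³ − 27x² + 45x. Remainder: 9x³ + 12x² − 9x + 21.
Step 3: lead(9x³ + 12x² − 9x + 21) ÷ lead(D) = 9x³ ÷ 3x³ = 3. Subtract (3)·D = 9x³ + 12x² − 9x + 15. Remainder: 6.

Q = [2, 9, 3]; R = [6]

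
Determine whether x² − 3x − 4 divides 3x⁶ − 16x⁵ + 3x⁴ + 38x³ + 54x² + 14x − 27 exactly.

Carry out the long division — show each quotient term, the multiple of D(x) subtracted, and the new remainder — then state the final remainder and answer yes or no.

R(x) = −3, so D(x) is not a factor of P(x). no

Step 1: lead(3x⁶ − 16x⁵ + 3x⁴ + 38x³ + 54x² + 14x − 27) ÷ lead(D) = 3x⁶ ÷ x² = 3x⁴. Subtract (3x⁴)·D = 3x⁶ − 9x⁵ − 12x⁴. Remainder: −7x⁵ + 15x⁴ + 38x³ + 54x² + 14x − 27.
Step 2: lead(−7x⁵ + 15x⁴ + 38x³ + 54x² + 14x − 27) ÷ lead(D) = −7x⁵ ÷ x² = −7x³. Subtract (−7x³)·D = −7x⁵ + 21x⁴ + 28x³. Remainder: −6x⁴ + 10x³ + 54x² + 14x − 27.
Step 3: lead(−6x⁴ + 10x³ + 54x² + 14x − 27) ÷ lead(D) = −6x⁴ ÷ x² = −6x². Subtract (−6x²)·D = −6x⁴ + 18x³ + 24x². Remainder: −8x³ + 30x² + 14x − 27.
Step 4: lead(−8x³ + 30x² + 14x − 27) ÷ lead(D) = −8x³ ÷ x² = −8x. Subtract (−8x)·D = −8x³ + 24x² + 32x. Remainder: 6x² − 18x − 27.
Step 5: lead(6x² − 18x − 27) ÷ lead(D) = 6x² ÷ x² = 6. Subtract (6)·D = 6x² − 18x − 24. Remainder: −3.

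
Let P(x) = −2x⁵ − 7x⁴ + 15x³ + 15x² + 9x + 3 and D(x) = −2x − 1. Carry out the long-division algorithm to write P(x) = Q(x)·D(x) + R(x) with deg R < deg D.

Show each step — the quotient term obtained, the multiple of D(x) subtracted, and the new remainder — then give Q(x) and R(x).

Q(x) = x⁴ + 3x³ − 9x² − 3x − 3; R(x) = 0

Step 1: lead(−2x⁵ − 7x⁴ + 15x³ + 15x² + 9x + 3) ÷ lead(D) = −2x⁵ ÷ −2x = x⁴. Subtract (x⁴)·D = −2x⁵ − x⁴. Remainder: −6x⁴ + 15x³ + 15x² + 9x + 3.
Step 2: lead(−6x⁴ + 15x³ + 15x² + 9x + 3) ÷ lead(D) = −6x⁴ ÷ −2x = 3x³. Subtract (3x³)·D = −6x⁴ − 3x³. Remainder: 18x³ + 15x² + 9x + 3.
Step 3: lead(18x³ + 15x² + 9x + 3) ÷ lead(D) = 18x³ ÷ −2x = −9x². Subtract (−9x²)·D = 18x³ + 9x². Remainder: 6x² + 9x + 3.
Step 4: lead(6x² + 9x + 3) ÷ lead(D) = 6x² ÷ −2x = −3x. Subtract (−3x)·D = 6x² + 3x. Remainder: 6x + 3.
Step 5: lead(6x + 3) ÷ lead(D) = 6x ÷ −2x = −3. Subtract (−3)·D = 6x + 3. Remainder: 0.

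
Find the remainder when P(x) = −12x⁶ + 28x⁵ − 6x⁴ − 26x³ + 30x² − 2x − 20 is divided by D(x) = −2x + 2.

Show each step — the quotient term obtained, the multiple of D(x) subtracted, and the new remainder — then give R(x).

Step 1: lead(−12x⁶ + 28x⁵ − 6x⁴ − 26x³ + 30x² − 2x − 20) ÷ lead(D) = −12x⁶ ÷ −2x = 6x⁵. Subtract (6x⁵)·D = −12x⁶ + 12x⁵. Remainder: 16x⁵ − 6x⁴ − 26x³ + 30x² − 2x − 20.
Step 2: lead(16x⁵ − 6x⁴ − 26x³ + 30x² − 2x − 20) ÷ lead(D) = 16x⁵ ÷ −2x = −8x⁴. Subtract (−8x⁴)·D = 16x⁵ − 16x⁴. Remainder: 10x⁴ − 26x³ + 30x² − 2x − 20.
Step 3: lead(10x⁴ − 26x³ + 30x² − 2x − 20) ÷ lead(D) = 10x⁴ ÷ −2x = −5x³. Subtract (−5x³)·D = 10x⁴ − 10x³. Remainder: −16x³ + 30x² − 2x − 20.
Step 4: lead(−16x³ + 30x² − 2x − 20) ÷ lead(D) = −16x³ ÷ −2x = 8x². Subtract (8x²)·D = −16x³ + 16x². Remainder: 14x² − 2x − 20.
Step 5: lead(14x² − 2x − 20) ÷ lead(D) = 14x² ÷ −2x = −7x. Subtract (−7x)·D = 14x² − 14x. Remainder: 12x − 20.
Step 6: lead(12x − 20) ÷ lead(D) = 12x ÷ −2x = −6. Subtract (−6)·D = 12x − 12. Remainder: −8.

R(x) = −8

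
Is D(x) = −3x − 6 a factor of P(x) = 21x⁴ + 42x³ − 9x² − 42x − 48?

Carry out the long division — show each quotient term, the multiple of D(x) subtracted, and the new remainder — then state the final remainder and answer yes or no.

Step 1: lead(21x⁴ + 42x³ − 9x² − 42x − 48) ÷ lead(D) = 21x⁴ ÷ −3x = −7x³. Subtract (−7x³)·D = 21x⁴ + 42x³. Remainder: −9x² − 42x − 48.
Step 2: lead(−9x² − 42x − 48) ÷ lead(D) = −9x² ÷ −3x = 3x. Subtract (3x)·D = −9x² − 18x. Remainder: −24x − 48.
Step 3: lead(−24x − 48) ÷ lead(D) = −24x ÷ −3x = 8. Subtract (8)·D = −24x − 48. Remainder: 0.

R(x) = 0, so D(x) is a factor of P(x). yes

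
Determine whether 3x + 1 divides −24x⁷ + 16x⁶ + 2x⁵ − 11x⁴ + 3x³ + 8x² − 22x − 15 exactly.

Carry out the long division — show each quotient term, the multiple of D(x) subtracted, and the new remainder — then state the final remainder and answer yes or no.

Step 1: lead(−24x⁷ + 16x⁶ + 2x⁵ − 11x⁴ + 3x³ + 8x² − 22x − 15) ÷ lead(D) = −24x⁷ ÷ 3x = −8x⁶. Subtract (−8x⁶)·D = −24x⁷ − 8x⁶. Remainder: 24x⁶ + 2x⁵ − 11x⁴ + 3x³ + 8x² − 22x − 15.
Step 2: lead(24x⁶ + 2x⁵ − 11x⁴ + 3x³ + 8x² − 22x − 15) ÷ lead(D) = 24x⁶ ÷ 3x = 8x⁵. Subtract (8x⁵)·D = 24x⁶ + 8x⁵. Remainder: −6x⁵ − 11x⁴ + 3x³ + 8x² − 22x − 15.
Step 3: lead(−6x⁵ − 11x⁴ + 3x³ + 8x² − 22x − 15) ÷ lead(D) = −6x⁵ ÷ 3x = −2x⁴. Subtract (−2x⁴)·D = −6x⁵ − 2x⁴. Remainder: −9x⁴ + 3x³ + 8x² − 22x − 15.
Step 4: lead(−9x⁴ + 3x³ + 8x² − 22x − 15) ÷ lead(D) = −9x⁴ ÷ 3x = −3x³. Subtract (−3x³)·D = −9x⁴ − 3x³. Remainder: 6x³ + 8x² − 22x − 15.
Step 5: lead(6x³ + 8x² − 22x − 15) ÷ lead(D) = 6x³ ÷ 3x = 2x². Subtract (2x²)·D = 6x³ + 2x². Remainder: 6x² − 22x − 15.
Step 6: lead(6x² − 22x − 15) ÷ lead(D) = 6x² ÷ 3x = 2x. Subtract (2x)·D = 6x² + 2x. Remainder: −24x − 15.
Step 7: lead(−24x − 15) ÷ lead(D) = −24x ÷ 3x = −8. Subtract (−8)·D = −24x − 8. Remainder: −7.

R(x) = −7, so D(x) is not a factor of P(x). no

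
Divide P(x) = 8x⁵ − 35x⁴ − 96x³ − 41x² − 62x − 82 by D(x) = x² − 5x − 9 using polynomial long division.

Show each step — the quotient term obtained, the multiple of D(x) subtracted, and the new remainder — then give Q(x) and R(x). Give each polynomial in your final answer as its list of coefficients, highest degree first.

Step 1: lead(8x⁵ − 35x⁴ − 96x³ − 41x² − 62x − 82) ÷ lead(D) = 8x⁵ ÷ x² = 8x³. Subtract (8x³)·D = 8x⁵ − 40x⁴ − 72x³. Remainder: 5x⁴ − 24x³ − 41x² − 62x − 82.
Step 2: lead(5x⁴ − 24x³ − 41x² − 62x − 82) ÷ lead(D) = 5x⁴ ÷ x² = 5x². Subtract (5x²)·D = 5x⁴ − 25x³ − 45x². Remainder: x³ + 4x² − 62x − 82.
Step 3: lead(x³ + 4x² − 62x − 82) ÷ lead(D) = x³ ÷ x² = x. Subtract (x)·D = x³ − 5x² − 9x. Remainder: 9x² − 53x − 82.
Step 4: lead(9x² − 53x − 82) ÷ lead(D) = 9x² ÷ x² = 9. Subtract (9)·D = 9x² − 45x − 81. Remainder: −8x − 1.

Q = [8, 5, 1, 9]; R = [-8, -1]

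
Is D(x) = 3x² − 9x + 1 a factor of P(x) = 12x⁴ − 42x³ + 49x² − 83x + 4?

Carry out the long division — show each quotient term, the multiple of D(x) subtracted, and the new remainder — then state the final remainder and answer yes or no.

Step 1: lead(12x⁴ − 42x³ + 49x² − 83x + 4) ÷ lead(D) = 12x⁴ ÷ 3x² = 4x². Subtract (4x²)·D = 12x⁴ − 36x³ + 4x². Remainder: −6x³ + 45x² − 83x + 4.
Step 2: lead(−6x³ + 45x² − 83x + 4) ÷ lead(D) = −6x³ ÷ 3x² = −2x. Subtract (−2x)·D = −6x³ + 18x² − 2x. Remainder: 27x² − 81x + 4.
Step 3: lead(27x² − 81x + 4) ÷ lead(D) = 27x² ÷ 3x² = 9. Subtract (9)·D = 27x² − 81x + 9. Remainder: −5.

R(x) = −5, so D(x) is not a factor of P(x). no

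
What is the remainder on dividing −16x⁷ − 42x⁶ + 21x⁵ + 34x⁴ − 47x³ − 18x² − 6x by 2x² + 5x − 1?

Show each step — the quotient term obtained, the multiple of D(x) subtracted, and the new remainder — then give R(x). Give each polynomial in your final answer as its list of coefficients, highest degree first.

R = [-2]

Step 1: lead(−16x⁷ − 42x⁶ + 21x⁵ + 34x⁴ − 47x³ − 18x² − 6x) ÷ lead(D) = −16x⁷ ÷ 2x² = −8x⁵. Subtract (−8x⁵)·D = −16x⁷ − 40x⁶ + 8x⁵. Remainder: −2x⁶ + 13x⁵ + 34x⁴ − 47x³ − 18x² − 6x.
Step 2: lead(−2x⁶ + 13x⁵ + 34x⁴ − 47x³ − 18x² − 6x) ÷ lead(D) = −2x⁶ ÷ 2x² = −x⁴. Subtract (−x⁴)·D = −2x⁶ − 5x⁵ + x⁴. Remainder: 18x⁵ + 33x⁴ − 47x³ − 18x² − 6x.
Step 3: lead(18x⁵ + 33x⁴ − 47x³ − 18x² − 6x) ÷ lead(D) = 18x⁵ ÷ 2x² = 9x³. Subtract (9x³)·D = 18x⁵ + 45x⁴ − 9x³. Remainder: −12x⁴ − 38x³ − 18x² − 6x.
Step 4: lead(−12x⁴ − 38x³ − 18x² − 6x) ÷ lead(D) = −12x⁴ ÷ 2x² = −6x². Subtract (−6x²)·D = −12x⁴ − 30x³ + 6x². Remainder: −8x³ − 24x² − 6x.
Step 5: lead(−8x³ − 24x² − 6x) ÷ lead(D) = −8x³ ÷ 2x² = −4x. Subtract (−4x)·D = −8x³ − 20x² + 4x. Remainder: −4x² − 10x.
Step 6: lead(−4x² − 10x) ÷ lead(D) = −4x² ÷ 2x² = −2. Subtract (−2)·D = −4x² − 10x + 2. Remainder: −2.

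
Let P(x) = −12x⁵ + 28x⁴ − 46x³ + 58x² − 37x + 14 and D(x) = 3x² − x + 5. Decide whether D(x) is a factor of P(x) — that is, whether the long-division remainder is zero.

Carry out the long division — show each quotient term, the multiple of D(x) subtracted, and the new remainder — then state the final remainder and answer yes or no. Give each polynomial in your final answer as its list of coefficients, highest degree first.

Step 1: lead(−12x⁵ + 28x⁴ − 46x³ + 58x² − 37x + 14) ÷ lead(D) = −12x⁵ ÷ 3x² = −4x³. Subtract (−4x³)·D = −12x⁵ + 4x⁴ − 20x³. Remainder: 24x⁴ − 26x³ + 58x² − 37x + 14.
Step 2: lead(24x⁴ − 26x³ + 58x² − 37x + 14) ÷ lead(D) = 24x⁴ ÷ 3x² = 8x². Subtract (8x²)·D = 24x⁴ − 8x³ + 40x². Remainder: −18x³ + 18x² − 37x + 14.
Step 3: lead(−18x³ + 18x² − 37x + 14) ÷ lead(D) = −18x³ ÷ 3x² = −6x. Subtract (−6x)·D = −18x³ + 6x² − 30x. Remainder: 12x² − 7x + 14.
Step 4: lead(12x² − 7x + 14) ÷ lead(D) = 12x² ÷ 3x² = 4. Subtract (4)·D = 12x² − 4x + 20. Remainder: −3x − 6.

R = [-3, -6], so D(x) is not a factor of P(x). no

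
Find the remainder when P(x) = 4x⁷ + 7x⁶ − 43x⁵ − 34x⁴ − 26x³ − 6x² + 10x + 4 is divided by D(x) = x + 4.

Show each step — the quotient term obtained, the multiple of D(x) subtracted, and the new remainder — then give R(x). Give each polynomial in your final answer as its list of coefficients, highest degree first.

Step 1: lead(4x⁷ + 7x⁶ − 43x⁵ − 34x⁴ − 26x³ − 6x² + 10x + 4) ÷ lead(D) = 4x⁷ ÷ x = 4x⁶. Subtract (4x⁶)·D = 4x⁷ + 16x⁶. Remainder: −9x⁶ − 43x⁵ − 34x⁴ − 26x³ − 6x² + 10x + 4.
Step 2: lead(−9x⁶ − 43x⁵ − 34x⁴ − 26x³ − 6x² + 10x + 4) ÷ lead(D) = −9x⁶ ÷ x = −9x⁵. Subtract (−9x⁵)·D = −9x⁶ − 36x⁵. Remainder: −7x⁵ − 34x⁴ − 26x³ − 6x² + 10x + 4.
Step 3: lead(−7x⁵ − 34x⁴ − 26x³ − 6x² + 10x + 4) ÷ lead(D) = −7x⁵ ÷ x = −7x⁴. Subtract (−7x⁴)·D = −7x⁵ − 28x⁴. Remainder: −6x⁴ − 26x³ − 6x² + 10x + 4.
Step 4: lead(−6x⁴ − 26x³ − 6x² + 10x + 4) ÷ lead(D) = −6x⁴ ÷ x = −6x³. Subtract (−6x³)·D = −6x⁴ − 24x³. Remainder: −2x³ − 6x² + 10x + 4.
Step 5: lead(−2x³ − 6x² + 10x + 4) ÷ lead(D) = −2x³ ÷ x = −2x². Subtract (−2x²)·D = −2x³ − 8x². Remainder: 2x² + 10x + 4.
Step 6: lead(2x² + 10x + 4) ÷ lead(D) = 2x² ÷ x = 2x. Subtract (2x)·D = 2x² + 8x. Remainder: 2x + 4.
Step 7: lead(2x + 4) ÷ lead(D) = 2x ÷ x = 2. Subtract (2)·D = 2x + 8. Remainder: −4.

R = [-4]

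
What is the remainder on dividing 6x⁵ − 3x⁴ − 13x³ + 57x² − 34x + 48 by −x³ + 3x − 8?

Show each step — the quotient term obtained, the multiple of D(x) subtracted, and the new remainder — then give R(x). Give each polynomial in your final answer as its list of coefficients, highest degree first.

R = [5, 8]

Step 1: lead(6x⁵ − 3x⁴ − 13x³ + 57x² − 34x + 48) ÷ lead(D) = 6x⁵ ÷ −x³ = −6x². Subtract (−6x²)·D = 6x⁵ − 18x³ + 48x². Remainder: −3x⁴ + 5x³ + 9x² − 34x + 48.
Step 2: lead(−3x⁴ + 5x³ + 9x² − 34x + 48) ÷ lead(D) = −3x⁴ ÷ −x³ = 3x. Subtract (3x)·D = −3x⁴ + 9x² − 24x. Remainder: 5x³ − 10x + 48.
Step 3: lead(5x³ − 10x + 48) ÷ lead(D) = 5x³ ÷ −x³ = −5. Subtract (−5)·D = 5x³ − 15x + 40. Remainder: 5x + 8.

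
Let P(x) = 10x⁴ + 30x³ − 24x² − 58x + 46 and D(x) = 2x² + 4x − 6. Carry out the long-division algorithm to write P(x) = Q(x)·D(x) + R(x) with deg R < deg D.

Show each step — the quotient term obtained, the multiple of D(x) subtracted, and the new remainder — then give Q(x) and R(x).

Q(x) = 5x² + 5x − 7; R(x) = 4

Step 1: lead(10x⁴ + 30x³ − 24x² − 58x + 46) ÷ lead(D) = 10x⁴ ÷ 2x² = 5x². Subtract (5x²)·D = 10x⁴ + 20x³ − 30x². Remainder: 10x³ + 6x² − 58x + 46.
Step 2: lead(10x³ + 6x² − 58x + 46) ÷ lead(D) = 10x³ ÷ 2x² = 5x. Subtract (5x)·D = 10x³ + 20x² − 30x. Remainder: −14x² − 28x + 46.
Step 3: lead(−14x² − 28x + 46) ÷ lead(D) = −14x² ÷ 2x² = −7. Subtract (−7)·D = −14x² − 28x + 42. Remainder: 4.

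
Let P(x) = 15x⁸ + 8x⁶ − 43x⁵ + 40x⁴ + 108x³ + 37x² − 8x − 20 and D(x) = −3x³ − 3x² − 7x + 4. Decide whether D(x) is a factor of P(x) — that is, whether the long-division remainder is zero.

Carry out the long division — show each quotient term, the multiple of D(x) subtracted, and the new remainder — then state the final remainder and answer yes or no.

Step 1: lead(15x⁸ + 8x⁶ − 43x⁵ + 40x⁴ + 108x³ + 37x² − 8x − 20) ÷ lead(D) = 15x⁸ ÷ −3x³ = −5x⁵. Subtract (−5x⁵)·D = 15x⁸ + 15x⁷ + 35x⁶ − 20x⁵. Remainder: −15x⁷ − 27x⁶ − 23x⁵ + 40x⁴ + 108x³ + 37x² − 8x − 20.
Step 2: lead(−15x⁷ − 27x⁶ − 23x⁵ + 40x⁴ + 108x³ + 37x² − 8x − 20) ÷ lead(D) = −15x⁷ ÷ −3x³ = 5x⁴. Subtract (5x⁴)·D = −15x⁷ − 15x⁶ − 35x⁵ + 20x⁴. Remainder: −12x⁶ + 12x⁵ + 20x⁴ + 108x³ + 37x² − 8x − 20.
Step 3: lead(−12x⁶ + 12x⁵ + 20x⁴ + 108x³ + 37x² − 8x − 20) ÷ lead(D) = −12x⁶ ÷ −3x³ = 4x³. Subtract (4x³)·D = −12x⁶ − 12x⁵ − 28x⁴ + 16x³. Remainder: 24x⁵ + 48x⁴ + 92x³ + 37x² − 8x − 20.
Step 4: lead(24x⁵ + 48x⁴ + 92x³ + 37x² − 8x − 20) ÷ lead(D) = 24x⁵ ÷ −3x³ = −8x². Subtract (−8x²)·D = 24x⁵ + 24x⁴ + 56x³ − 32x². Remainder: 24x⁴ + 36x³ + 69x² − 8x − 20.
Step 5: lead(24x⁴ + 36x³ + 69x² − 8x − 20) ÷ lead(D) = 24x⁴ ÷ −3x³ = −8x. Subtract (−8x)·D = 24x⁴ + 24x³ + 56x² − 32x. Remainder: 12x³ + 13x² + 24x − 20.
Step 6: lead(12x³ + 13x² + 24x − 20) ÷ lead(D) = 12x³ ÷ −3x³ = −4. Subtract (−4)·D = 12x³ + 12x² + 28x − 16. Remainder: x² − 4x − 4.

R(x) = x² − 4x − 4, so D(x) is not a factor of P(x). no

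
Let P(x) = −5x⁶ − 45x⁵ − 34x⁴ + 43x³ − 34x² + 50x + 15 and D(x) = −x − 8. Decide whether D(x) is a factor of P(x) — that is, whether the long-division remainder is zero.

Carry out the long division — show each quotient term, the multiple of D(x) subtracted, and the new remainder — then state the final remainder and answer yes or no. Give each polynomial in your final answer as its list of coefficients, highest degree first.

R = [-1], so D(x) is not a factor of P(x). no

Step 1: lead(−5x⁶ − 45x⁵ − 34x⁴ + 43x³ − 34x² + 50x + 15) ÷ lead(D) = −5x⁶ ÷ −x = 5x⁵. Subtract (5x⁵)·D = −5x⁶ − 40x⁵. Remainder: −5x⁵ − 34x⁴ + 43x³ − 34x² + 50x + 15.
Step 2: lead(−5x⁵ − 34x⁴ + 43x³ − 34x² + 50x + 15) ÷ lead(D) = −5x⁵ ÷ −x = 5x⁴. Subtract (5x⁴)·D = −5x⁵ − 40x⁴. Remainder: 6x⁴ + 43x³ − 34x² + 50x + 15.
Step 3: lead(6x⁴ + 43x³ − 34x² + 50x + 15) ÷ lead(D) = 6x⁴ ÷ −x = −6x³. Subtract (−6x³)·D = 6x⁴ + 48x³. Remainder: −5x³ − 34x² + 50x + 15.
Step 4: lead(−5x³ − 34x² + 50x + 15) ÷ lead(D) = −5x³ ÷ −x = 5x². Subtract (5x²)·D = −5x³ − 40x². Remainder: 6x² + 50x + 15.
Step 5: lead(6x² + 50x + 15) ÷ lead(D) = 6x² ÷ −x = −6x. Subtract (−6x)·D = 6x² + 48x. Remainder: 2x + 15.
Step 6: lead(2x + 15) ÷ lead(D) = 2x ÷ −x = −2. Subtract (−2)·D = 2x + 16. Remainder: −1.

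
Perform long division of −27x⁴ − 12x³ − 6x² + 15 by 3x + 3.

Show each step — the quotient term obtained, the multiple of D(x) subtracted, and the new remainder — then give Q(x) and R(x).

Q(x) = −9x³ + 5x² − 7x + 7; R(x) = −6

Step 1: lead(−27x⁴ − 12x³ − 6x² + 15) ÷ lead(D) = −27x⁴ ÷ 3x = −9x³. Subtract (−9x³)·D = −27x⁴ − 27x³. Remainder: 15x³ − 6x² + 15.
Step 2: lead(15x³ − 6x² + 15) ÷ lead(D) = 15x³ ÷ 3x = 5x². Subtract (5x²)·D = 15x³ + 15x². Remainder: −21x² + 15.
Step 3: lead(−21x² + 15) ÷ lead(D) = −21x² ÷ 3x = −7x. Subtract (−7x)·D = −21x² − 21x. Remainder: 21x + 15.
Step 4: lead(21x + 15) ÷ lead(D) = 21x ÷ 3x = 7. Subtract (7)·D = 21x + 21. Remainder: −6.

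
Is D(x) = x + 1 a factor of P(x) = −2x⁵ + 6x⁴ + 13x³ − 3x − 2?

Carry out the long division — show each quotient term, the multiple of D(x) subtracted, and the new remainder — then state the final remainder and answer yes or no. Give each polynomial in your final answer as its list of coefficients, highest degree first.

R = [-4], so D(x) is not a factor of P(x). no

Step 1: lead(−2x⁵ + 6x⁴ + 13x³ − 3x − 2) ÷ lead(D) = −2x⁵ ÷ x = −2x⁴. Subtract (−2x⁴)·D = −2x⁵ − 2x⁴. Remainder: 8x⁴ + 13x³ − 3x − 2.
Step 2: lead(8x⁴ + 13x³ − 3x − 2) ÷ lead(D) = 8x⁴ ÷ x = 8x³. Subtract (8x³)·D = 8x⁴ + 8x³. Remainder: 5x³ − 3x − 2.
Step 3: lead(5x³ − 3x − 2) ÷ lead(D) = 5x³ ÷ x = 5x². Subtract (5x²)·D = 5x³ + 5x². Remainder: −5x² − 3x − 2.
Step 4: lead(−5x² − 3x − 2) ÷ lead(D) = −5x² ÷ x = −5x. Subtract (−5x)·D = −5x² − 5x. Remainder: 2x − 2.
Step 5: lead(2x − 2) ÷ lead(D) = 2x ÷ x = 2. Subtract (2)·D = 2x + 2. Remainder: −4.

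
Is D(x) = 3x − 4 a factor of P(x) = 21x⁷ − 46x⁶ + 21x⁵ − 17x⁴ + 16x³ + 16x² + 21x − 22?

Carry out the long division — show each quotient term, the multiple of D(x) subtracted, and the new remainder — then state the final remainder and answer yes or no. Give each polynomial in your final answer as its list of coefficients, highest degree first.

R = [6], so D(x) is not a factor of P(x). no

Step 1: lead(21x⁷ − 46x⁶ + 21x⁵ − 17x⁴ + 16x³ + 16x² + 21x − 22) ÷ lead(D) = 21x⁷ ÷ 3x = 7x⁶. Subtract (7x⁶)·D = 21x⁷ − 28x⁶. Remainder: −18x⁶ + 21x⁵ − 17x⁴ + 16x³ + 16x² + 21x − 22.
Step 2: lead(−18x⁶ + 21x⁵ − 17x⁴ + 16x³ + 16x² + 21x − 22) ÷ lead(D) = −18x⁶ ÷ 3x = −6x⁵. Subtract (−6x⁵)·D = −18x⁶ + 24x⁵. Remainder: −3x⁵ − 17x⁴ + 16x³ + 16x² + 21x − 22.
Step 3: lead(−3x⁵ − 17x⁴ + 16x³ + 16x² + 21x − 22) ÷ lead(D) = −3x⁵ ÷ 3x = −x⁴. Subtract (−x⁴)·D = −3x⁵ + 4x⁴. Remainder: −21x⁴ + 16x³ + 16x² + 21x − 22.
Step 4: lead(−21x⁴ + 16x³ + 16x² + 21x − 22) ÷ lead(D) = −21x⁴ ÷ 3x = −7x³. Subtract (−7x³)·D = −21x⁴ + 28x³. Remainder: −12x³ + 16x² + 21x − 22.
Step 5: lead(−12x³ + 16x² + 21x − 22) ÷ lead(D) = −12x³ ÷ 3x = −4x². Subtract (−4x²)·D = −12x³ + 16x². Remainder: 21x − 22.
Step 6: lead(21x − 22) ÷ lead(D) = 21x ÷ 3x = 7. Subtract (7)·D = 21x − 28. Remainder: 6.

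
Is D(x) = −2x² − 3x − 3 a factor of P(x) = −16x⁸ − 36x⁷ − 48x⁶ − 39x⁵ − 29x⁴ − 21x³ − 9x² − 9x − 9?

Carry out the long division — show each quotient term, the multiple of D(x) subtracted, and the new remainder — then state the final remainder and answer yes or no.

Step 1: lead(−16x⁸ − 36x⁷ − 48x⁶ − 39x⁵ − 29x⁴ − 21x³ − 9x² − 9x − 9) ÷ lead(D) = −16x⁸ ÷ −2x² = 8x⁶. Subtract (8x⁶)·D = −16x⁸ − 24x⁷ − 24x⁶. Remainder: −12x⁷ − 24x⁶ − 39x⁵ − 29x⁴ − 21x³ − 9x² − 9x − 9.
Step 2: lead(−12x⁷ − 24x⁶ − 39x⁵ − 29x⁴ − 21x³ − 9x² − 9x − 9) ÷ lead(D) = −12x⁷ ÷ −2x² = 6x⁵. Subtract (6x⁵)·D = −12x⁷ − 18x⁶ − 18x⁵. Remainder: −6x⁶ − 21x⁵ − 29x⁴ − 21x³ − 9x² − 9x − 9.
Step 3: lead(−6x⁶ − 21x⁵ − 29x⁴ − 21x³ − 9x² − 9x − 9) ÷ lead(D) = −6x⁶ ÷ −2x² = 3x⁴. Subtract (3x⁴)·D = −6x⁶ − 9x⁵ − 9x⁴. Remainder: −12x⁵ − 20x⁴ − 21x³ − 9x² − 9x − 9.
Step 4: lead(−12x⁵ − 20x⁴ − 21x³ − 9x² − 9x − 9) ÷ lead(D) = −12x⁵ ÷ −2x² = 6x³. Subtract (6x³)·D = −12x⁵ − 18x⁴ − 18x³. Remainder: −2x⁴ − 3x³ − 9x² − 9x − 9.
Step 5: lead(−2x⁴ − 3x³ − 9x² − 9x − 9) ÷ lead(D) = −2x⁴ ÷ −2x² = x². Subtract (x²)·D = −2x⁴ − 3x³ − 3x². Remainder: −6x² − 9x − 9.
Step 6: lead(−6x² − 9x − 9) ÷ lead(D) = −6x² ÷ −2x² = 3. Subtract (3)·D = −6x² − 9x − 9. Remainder: 0.

R(x) = 0, so D(x) is a factor of P(x). yes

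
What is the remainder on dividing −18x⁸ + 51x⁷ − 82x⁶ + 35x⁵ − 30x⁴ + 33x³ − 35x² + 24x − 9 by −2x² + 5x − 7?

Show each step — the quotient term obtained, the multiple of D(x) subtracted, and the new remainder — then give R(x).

R(x) = 5

Step 1: lead(−18x⁸ + 51x⁷ − 82x⁶ + 35x⁵ − 30x⁴ + 33x³ − 35x² + 24x − 9) ÷ lead(D) = −18x⁸ ÷ −2x² = 9x⁶. Subtract (9x⁶)·D = −18x⁸ + 45x⁷ − 63x⁶. Remainder: 6x⁷ − 19x⁶ + 35x⁵ − 30x⁴ + 33x³ − 35x² + 24x − 9.
Step 2: lead(6x⁷ − 19x⁶ + 35x⁵ − 30x⁴ + 33x³ − 35x² + 24x − 9) ÷ lead(D) = 6x⁷ ÷ −2x² = −3x⁵. Subtract (−3x⁵)·D = 6x⁷ − 15x⁶ + 21x⁵. Remainder: −4x⁶ + 14x⁵ − 30x⁴ + 33x³ − 35x² + 24x − 9.
Step 3: lead(−4x⁶ + 14x⁵ − 30x⁴ + 33x³ − 35x² + 24x − 9) ÷ lead(D) = −4x⁶ ÷ −2x² = 2x⁴. Subtract (2x⁴)·D = −4x⁶ + 10x⁵ − 14x⁴. Remainder: 4x⁵ − 16x⁴ + 33x³ − 35x² + 24x − 9.
Step 4: lead(4x⁵ − 16x⁴ + 33x³ − 35x² + 24x − 9) ÷ lead(D) = 4x⁵ ÷ −2x² = −2x³. Subtract (−2x³)·D = 4x⁵ − 10x⁴ + 14x³. Remainder: −6x⁴ + 19x³ − 35x² + 24x − 9.
Step 5: lead(−6x⁴ + 19x³ − 35x² + 24x − 9) ÷ lead(D) = −6x⁴ ÷ −2x² = 3x². Subtract (3x²)·D = −6x⁴ + 15x³ − 21x². Remainder: 4x³ − 14x² + 24x − 9.
Step 6: lead(4x³ − 14x² + 24x − 9) ÷ lead(D) = 4x³ ÷ −2x² = −2x. Subtract (−2x)·D = 4x³ − 10x² + 14x. Remainder: −4x² + 10x − 9.
Step 7: lead(−4x² + 10x − 9) ÷ lead(D) = −4x² ÷ −2x² = 2. Subtract (2)·D = −4x² + 10x − 14. Remainder: 5.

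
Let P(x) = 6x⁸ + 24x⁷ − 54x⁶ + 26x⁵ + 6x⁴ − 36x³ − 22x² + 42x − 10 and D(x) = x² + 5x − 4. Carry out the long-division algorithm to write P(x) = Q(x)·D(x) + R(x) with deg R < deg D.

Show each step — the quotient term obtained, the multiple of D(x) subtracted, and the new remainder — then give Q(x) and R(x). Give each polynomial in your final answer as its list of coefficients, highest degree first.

Q = [6, -6, 0, 2, -4, -8, 2]; R = [-2]

Step 1: lead(6x⁸ + 24x⁷ − 54x⁶ + 26x⁵ + 6x⁴ − 36x³ − 22x² + 42x − 10) ÷ lead(D) = 6x⁸ ÷ x² = 6x⁶. Subtract (6x⁶)·D = 6x⁸ + 30x⁷ − 24x⁶. Remainder: −6x⁷ − 30x⁶ + 26x⁵ + 6x⁴ − 36x³ − 22x² + 42x − 10.
Step 2: lead(−6x⁷ − 30x⁶ + 26x⁵ + 6x⁴ − 36x³ − 22x² + 42x − 10) ÷ lead(D) = −6x⁷ ÷ x² = −6x⁵. Subtract (−6x⁵)·D = −6x⁷ − 30x⁶ + 24x⁵. Remainder: 2x⁵ + 6x⁴ − 36x³ − 22x² + 42x − 10.
Step 3: lead(2x⁵ + 6x⁴ − 36x³ − 22x² + 42x − 10) ÷ lead(D) = 2x⁵ ÷ x² = 2x³. Subtract (2x³)·D = 2x⁵ + 10x⁴ − 8x³. Remainder: −4x⁴ − 28x³ − 22x² + 42x − 10.
Step 4: lead(−4x⁴ − 28x³ − 22x² + 42x − 10) ÷ lead(D) = −4x⁴ ÷ x² = −4x². Subtract (−4x²)·D = −4x⁴ − 20x³ + 16x². Remainder: −8x³ − 38x² + 42x − 10.
Step 5: lead(−8x³ − 38x² + 42x − 10) ÷ lead(D) = −8x³ ÷ x² = −8x. Subtract (−8x)·D = −8x³ − 40x² + 32x. Remainder: 2x² + 10x − 10.
Step 6: lead(2x² + 10x − 10) ÷ lead(D) = 2x² ÷ x² = 2. Subtract (2)·D = 2x² + 10x − 8. Remainder: −2.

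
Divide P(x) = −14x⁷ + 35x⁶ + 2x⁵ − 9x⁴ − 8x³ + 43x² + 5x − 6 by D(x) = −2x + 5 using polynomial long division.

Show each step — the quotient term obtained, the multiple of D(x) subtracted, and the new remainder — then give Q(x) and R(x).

Q(x) = 7x⁶ − x⁴ + 2x³ + 9x² + x; R(x) = −6

Step 1: lead(−14x⁷ + 35x⁶ + 2x⁵ − 9x⁴ − 8x³ + 43x² + 5x − 6) ÷ lead(D) = −14x⁷ ÷ −2x = 7x⁶. Subtract (7x⁶)·D = −14x⁷ + 35x⁶. Remainder: 2x⁵ − 9x⁴ − 8x³ + 43x² + 5x − 6.
Step 2: lead(2x⁵ − 9x⁴ − 8x³ + 43x² + 5x − 6) ÷ lead(D) = 2x⁵ ÷ −2x = −x⁴. Subtract (−x⁴)·D = 2x⁵ − 5x⁴. Remainder: −4x⁴ − 8x³ + 43x² + 5x − 6.
Step 3: lead(−4x⁴ − 8x³ + 43x² + 5x − 6) ÷ lead(D) = −4x⁴ ÷ −2x = 2x³. Subtract (2x³)·D = −4x⁴ + 10x³. Remainder: −18x³ + 43x² + 5x − 6.
Step 4: lead(−18x³ + 43x² + 5x − 6) ÷ lead(D) = −18x³ ÷ −2x = 9x². Subtract (9x²)·D = −18x³ + 45x². Remainder: −2x² + 5x − 6.
Step 5: lead(−2x² + 5x − 6) ÷ lead(D) = −2x² ÷ −2x = x. Subtract (x)·D = −2x² + 5x. Remainder: −6.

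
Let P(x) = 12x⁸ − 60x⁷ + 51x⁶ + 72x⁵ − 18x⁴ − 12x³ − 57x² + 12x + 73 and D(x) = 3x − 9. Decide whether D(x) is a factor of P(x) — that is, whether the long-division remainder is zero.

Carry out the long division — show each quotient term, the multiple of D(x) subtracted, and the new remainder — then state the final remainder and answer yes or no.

R(x) = 1, so D(x) is not a factor of P(x). no

Step 1: lead(12x⁸ − 60x⁷ + 51x⁶ + 72x⁵ − 18x⁴ − 12x³ − 57x² + 12x + 73) ÷ lead(D) = 12x⁸ ÷ 3x = 4x⁷. Subtract (4x⁷)·D = 12x⁸ − 36x⁷. Remainder: −24x⁷ + 51x⁶ + 72x⁵ − 18x⁴ − 12x³ − 57x² + 12x + 73.
Step 2: lead(−24x⁷ + 51x⁶ + 72x⁵ − 18x⁴ − 12x³ − 57x² + 12x + 73) ÷ lead(D) = −24x⁷ ÷ 3x = −8x⁶. Subtract (−8x⁶)·D = −24x⁷ + 72x⁶. Remainder: −21x⁶ + 72x⁵ − 18x⁴ − 12x³ − 57x² + 12x + 73.
Step 3: lead(−21x⁶ + 72x⁵ − 18x⁴ − 12x³ − 57x² + 12x + 73) ÷ lead(D) = −21x⁶ ÷ 3x = −7x⁵. Subtract (−7x⁵)·D = −21x⁶ + 63x⁵. Remainder: 9x⁵ − 18x⁴ − 12x³ − 57x² + 12x + 73.
Step 4: lead(9x⁵ − 18x⁴ − 12x³ − 57x² + 12x + 73) ÷ lead(D) = 9x⁵ ÷ 3x = 3x⁴. Subtract (3x⁴)·D = 9x⁵ − 27x⁴. Remainder: 9x⁴ − 12x³ − 57x² + 12x + 73.
Step 5: lead(9x⁴ − 12x³ − 57x² + 12x + 73) ÷ lead(D) = 9x⁴ ÷ 3x = 3x³. Subtract (3x³)·D = 9x⁴ − 27x³. Remainder: 15x³ − 57x² + 12x + 73.
Step 6: lead(15x³ − 57x² + 12x + 73) ÷ lead(D) = 15x³ ÷ 3x = 5x². Subtract (5x²)·D = 15x³ − 45x². Remainder: −12x² + 12x + 73.
Step 7: lead(−12x² + 12x + 73) ÷ lead(D) = −12x² ÷ 3x = −4x. Subtract (−4x)·D = −12x² + 36x. Remainder: −24x + 73.
Step 8: lead(−24x + 73) ÷ lead(D) = −24x ÷ 3x = −8. Subtract (−8)·D = −24x + 72. Remainder: 1.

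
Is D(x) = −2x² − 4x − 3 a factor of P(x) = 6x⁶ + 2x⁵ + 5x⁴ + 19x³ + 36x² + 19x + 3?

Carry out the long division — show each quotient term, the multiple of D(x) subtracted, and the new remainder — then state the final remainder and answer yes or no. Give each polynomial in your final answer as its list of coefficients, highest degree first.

Step 1: lead(6x⁶ + 2x⁵ + 5x⁴ + 19x³ + 36x² + 19x + 3) ÷ lead(D) = 6x⁶ ÷ −2x² = −3x⁴. Subtract (−3x⁴)·D = 6x⁶ + 12x⁵ + 9x⁴. Remainder: −10x⁵ − 4x⁴ + 19x³ + 36x² + 19x + 3.
Step 2: lead(−10x⁵ − 4x⁴ + 19x³ + 36x² + 19x + 3) ÷ lead(D) = −10x⁵ ÷ −2x² = 5x³. Subtract (5x³)·D = −10x⁵ − 20x⁴ − 15x³. Remainder: 16x⁴ + 34x³ + 36x² + 19x + 3.
Step 3: lead(16x⁴ + 34x³ + 36x² + 19x + 3) ÷ lead(D) = 16x⁴ ÷ −2x² = −8x². Subtract (−8x²)·D = 16x⁴ + 32x³ + 24x². Remainder: 2x³ + 12x² + 19x + 3.
Step 4: lead(2x³ + 12x² + 19x + 3) ÷ lead(D) = 2x³ ÷ −2x² = −x. Subtract (−x)·D = 2x³ + 4x² + 3x. Remainder: 8x² + 16x + 3.
Step 5: lead(8x² + 16x + 3) ÷ lead(D) = 8x² ÷ −2x² = −4. Subtract (−4)·D = 8x² + 16x + 12. Remainder: −9.

R = [-9], so D(x) is not a factor of P(x). no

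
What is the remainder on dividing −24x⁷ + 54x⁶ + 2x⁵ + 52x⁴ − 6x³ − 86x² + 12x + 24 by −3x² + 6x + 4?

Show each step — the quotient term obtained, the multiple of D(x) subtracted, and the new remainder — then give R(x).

Step 1: lead(−24x⁷ + 54x⁶ + 2x⁵ + 52x⁴ − 6x³ − 86x² + 12x + 24) ÷ lead(D) = −24x⁷ ÷ −3x² = 8x⁵. Subtract (8x⁵)·D = −24x⁷ + 48x⁶ + 32x⁵. Remainder: 6x⁶ − 30x⁵ + 52x⁴ − 6x³ − 86x² + 12x + 24.
Step 2: lead(6x⁶ − 30x⁵ + 52x⁴ − 6x³ − 86x² + 12x + 24) ÷ lead(D) = 6x⁶ ÷ −3x² = −2x⁴. Subtract (−2x⁴)·D = 6x⁶ − 12x⁵ − 8x⁴. Remainder: −18x⁵ + 60x⁴ − 6x³ − 86x² + 12x + 24.
Step 3: lead(−18x⁵ + 60x⁴ − 6x³ − 86x² + 12x + 24) ÷ lead(D) = −18x⁵ ÷ −3x² = 6x³. Subtract (6x³)·D = −18x⁵ + 36x⁴ + 24x³. Remainder: 24x⁴ − 30x³ − 86x² + 12x + 24.
Step 4: lead(24x⁴ − 30x³ − 86x² + 12x + 24) ÷ lead(D) = 24x⁴ ÷ −3x² = −8x². Subtract (−8x²)·D = 24x⁴ − 48x³ − 32x². Remainder: 18x³ − 54x² + 12x + 24.
Step 5: lead(18x³ − 54x² + 12x + 24) ÷ lead(D) = 18x³ ÷ −3x² = −6x. Subtract (−6x)·D = 18x³ − 36x² − 24x. Remainder: −18x² + 36x + 24.
Step 6: lead(−18x² + 36x + 24) ÷ lead(D) = −18x² ÷ −3x² = 6. Subtract (6)·D = −18x² + 36x + 24. Remainder: 0.

R(x) = 0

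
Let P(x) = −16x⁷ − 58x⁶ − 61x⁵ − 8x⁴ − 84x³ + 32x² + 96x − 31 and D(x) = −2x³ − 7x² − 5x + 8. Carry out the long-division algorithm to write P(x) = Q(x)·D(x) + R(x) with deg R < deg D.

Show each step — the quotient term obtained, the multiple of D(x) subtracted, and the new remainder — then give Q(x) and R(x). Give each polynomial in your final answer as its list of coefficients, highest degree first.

Q = [8, 1, 7, 9, -3]; R = [9, -7]

Step 1: lead(−16x⁷ − 58x⁶ − 61x⁵ − 8x⁴ − 84x³ + 32x² + 96x − 31) ÷ lead(D) = −16x⁷ ÷ −2x³ = 8x⁴. Subtract (8x⁴)·D = −16x⁷ − 56x⁶ − 40x⁵ + 64x⁴. Remainder: −2x⁶ − 21x⁵ − 72x⁴ − 84x³ + 32x² + 96x − 31.
Step 2: lead(−2x⁶ − 21x⁵ − 72x⁴ − 84x³ + 32x² + 96x − 31) ÷ lead(D) = −2x⁶ ÷ −2x³ = x³. Subtract (x³)·D = −2x⁶ − 7x⁵ − 5x⁴ + 8x³. Remainder: −14x⁵ − 67x⁴ − 92x³ + 32x² + 96x − 31.
Step 3: lead(−14x⁵ − 67x⁴ − 92x³ + 32x² + 96x − 31) ÷ lead(D) = −14x⁵ ÷ −2x³ = 7x². Subtract (7x²)·D = −14x⁵ − 49x⁴ − 35x³ + 56x². Remainder: −18x⁴ − 57x³ − 24x² + 96x − 31.
Step 4: lead(−18x⁴ − 57x³ − 24x² + 96x − 31) ÷ lead(D) = −18x⁴ ÷ −2x³ = 9x. Subtract (9x)·D = −18x⁴ − 63x³ − 45x² + 72x. Remainder: 6x³ + 21x² + 24x − 31.
Step 5: lead(6x³ + 21x² + 24x − 31) ÷ lead(D) = 6x³ ÷ −2x³ = −3. Subtract (−3)·D = 6x³ + 21x² + 15x − 24. Remainder: 9x − 7.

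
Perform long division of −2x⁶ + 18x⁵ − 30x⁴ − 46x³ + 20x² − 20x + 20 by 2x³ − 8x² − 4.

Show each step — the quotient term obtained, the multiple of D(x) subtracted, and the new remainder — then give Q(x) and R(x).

Step 1: lead(−2x⁶ + 18x⁵ − 30x⁴ − 46x³ + 20x² − 20x + 20) ÷ lead(D) = −2x⁶ ÷ 2x³ = −x³. Subtract (−x³)·D = −2x⁶ + 8x⁵ + 4x³. Remainder: 10x⁵ − 30x⁴ − 50x³ + 20x² − 20x + 20.
Step 2: lead(10x⁵ − 30x⁴ − 50x³ + 20x² − 20x + 20) ÷ lead(D) = 10x⁵ ÷ 2x³ = 5x². Subtract (5x²)·D = 10x⁵ − 40x⁴ − 20x². Remainder: 10x⁴ − 50x³ + 40x² − 20x + 20.
Step 3: lead(10x⁴ − 50x³ + 40x² − 20x + 20) ÷ lead(D) = 10x⁴ ÷ 2x³ = 5x. Subtract (5x)·D = 10x⁴ − 40x³ − 20x. Remainder: −10x³ + 40x² + 20.
Step 4: lead(−10x³ + 40x² + 20) ÷ lead(D) = −10x³ ÷ 2x³ = −5. Subtract (−5)·D = −10x³ + 40x² + 20. Remainder: 0.

Q(x) = −x³ + 5x² + 5x − 5; R(x) = 0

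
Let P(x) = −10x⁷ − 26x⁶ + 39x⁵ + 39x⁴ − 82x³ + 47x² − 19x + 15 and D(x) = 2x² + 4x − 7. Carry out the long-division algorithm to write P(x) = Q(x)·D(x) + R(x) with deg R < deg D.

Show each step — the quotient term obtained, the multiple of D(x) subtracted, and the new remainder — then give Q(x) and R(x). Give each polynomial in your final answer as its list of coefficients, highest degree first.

Step 1: lead(−10x⁷ − 26x⁶ + 39x⁵ + 39x⁴ − 82x³ + 47x² − 19x + 15) ÷ lead(D) = −10x⁷ ÷ 2x² = −5x⁵. Subtract (−5x⁵)·D = −10x⁷ − 20x⁶ + 35x⁵. Remainder: −6x⁶ + 4x⁵ + 39x⁴ − 82x³ + 47x² − 19x + 15.
Step 2: lead(−6x⁶ + 4x⁵ + 39x⁴ − 82x³ + 47x² − 19x + 15) ÷ lead(D) = −6x⁶ ÷ 2x² = −3x⁴. Subtract (−3x⁴)·D = −6x⁶ − 12x⁵ + 21x⁴. Remainder: 16x⁵ + 18x⁴ − 82x³ + 47x² − 19x + 15.
Step 3: lead(16x⁵ + 18x⁴ − 82x³ + 47x² − 19x + 15) ÷ lead(D) = 16x⁵ ÷ 2x² = 8x³. Subtract (8x³)·D = 16x⁵ + 32x⁴ − 56x³. Remainder: −14x⁴ − 26x³ + 47x² − 19x + 15.
Step 4: lead(−14x⁴ − 26x³ + 47x² − 19x + 15) ÷ lead(D) = −14x⁴ ÷ 2x² = −7x². Subtract (−7x²)·D = −14x⁴ − 28x³ + 49x². Remainder: 2x³ − 2x² − 19x + 15.
Step 5: lead(2x³ − 2x² − 19x + 15) ÷ lead(D) = 2x³ ÷ 2x² = x. Subtract (x)·D = 2x³ + 4x² − 7x. Remainder: −6x² − 12x + 15.
Step 6: lead(−6x² − 12x + 15) ÷ lead(D) = −6x² ÷ 2x² = −3. Subtract (−3)·D = −6x² − 12x + 21. Remainder: −6.

Q = [-5, -3, 8, -7, 1, -3]; R = [-6]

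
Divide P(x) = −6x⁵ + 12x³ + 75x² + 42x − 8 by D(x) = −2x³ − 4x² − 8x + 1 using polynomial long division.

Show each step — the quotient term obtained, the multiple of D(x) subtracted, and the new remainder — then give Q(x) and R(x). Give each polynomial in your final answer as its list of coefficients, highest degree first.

Q = [3, -6, -6]; R = [-2]

Step 1: lead(−6x⁵ + 12x³ + 75x² + 42x − 8) ÷ lead(D) = −6x⁵ ÷ −2x³ = 3x². Subtract (3x²)·D = −6x⁵ − 12x⁴ − 24x³ + 3x². Remainder: 12x⁴ + 36x³ + 72x² + 42x − 8.
Step 2: lead(12x⁴ + 36x³ + 72x² + 42x − 8) ÷ lead(D) = 12x⁴ ÷ −2x³ = −6x. Subtract (−6x)·D = 12x⁴ + 24x³ + 48x² − 6x. Remainder: 12x³ + 24x² + 48x − 8.
Step 3: lead(12x³ + 24x² + 48x − 8) ÷ lead(D) = 12x³ ÷ −2x³ = −6. Subtract (−6)·D = 12x³ + 24x² + 48x − 6. Remainder: −2.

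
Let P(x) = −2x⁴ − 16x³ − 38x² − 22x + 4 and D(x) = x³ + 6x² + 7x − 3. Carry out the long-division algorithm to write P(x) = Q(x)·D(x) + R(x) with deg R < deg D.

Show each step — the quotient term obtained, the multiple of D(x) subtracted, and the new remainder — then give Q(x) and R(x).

Q(x) = −2x − 4; R(x) = −8

Step 1: lead(−2x⁴ − 16x³ − 38x² − 22x + 4) ÷ lead(D) = −2x⁴ ÷ x³ = −2x. Subtract (−2x)·D = −2x⁴ − 12x³ − 14x² + 6x. Remainder: −4x³ − 24x² − 28x + 4.
Step 2: lead(−4x³ − 24x² − 28x + 4) ÷ lead(D) = −4x³ ÷ x³ = −4. Subtract (−4)·D = −4x³ − 24x² − 28x + 12. Remainder: −8.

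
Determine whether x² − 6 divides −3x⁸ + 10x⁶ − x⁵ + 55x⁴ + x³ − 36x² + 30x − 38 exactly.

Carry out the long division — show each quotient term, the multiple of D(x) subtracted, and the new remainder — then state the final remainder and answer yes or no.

Step 1: lead(−3x⁸ + 10x⁶ − x⁵ + 55x⁴ + x³ − 36x² + 30x − 38) ÷ lead(D) = −3x⁸ ÷ x² = −3x⁶. Subtract (−3x⁶)·D = −3x⁸ + 18x⁶. Remainder: −8x⁶ − x⁵ + 55x⁴ + x³ − 36x² + 30x − 38.
Step 2: lead(−8x⁶ − x⁵ + 55x⁴ + x³ − 36x² + 30x − 38) ÷ lead(D) = −8x⁶ ÷ x² = −8x⁴. Subtract (−8x⁴)·D = −8x⁶ + 48x⁴. Remainder: −x⁵ + 7x⁴ + x³ − 36x² + 30x − 38.
Step 3: lead(−x⁵ + 7x⁴ + x³ − 36x² + 30x − 38) ÷ lead(D) = −x⁵ ÷ x² = −x³. Subtract (−x³)·D = −x⁵ + 6x³. Remainder: 7x⁴ − 5x³ − 36x² + 30x − 38.
Step 4: lead(7x⁴ − 5x³ − 36x² + 30x − 38) ÷ lead(D) = 7x⁴ ÷ x² = 7x². Subtract (7x²)·D = 7x⁴ − 42x². Remainder: −5x³ + 6x² + 30x − 38.
Step 5: lead(−5x³ + 6x² + 30x − 38) ÷ lead(D) = −5x³ ÷ x² = −5x. Subtract (−5x)·D = −5x³ + 30x. Remainder: 6x² − 38.
Step 6: lead(6x² − 38) ÷ lead(D) = 6x² ÷ x² = 6. Subtract (6)·D = 6x² − 36. Remainder: −2.

R(x) = −2, so D(x) is not a factor of P(x). no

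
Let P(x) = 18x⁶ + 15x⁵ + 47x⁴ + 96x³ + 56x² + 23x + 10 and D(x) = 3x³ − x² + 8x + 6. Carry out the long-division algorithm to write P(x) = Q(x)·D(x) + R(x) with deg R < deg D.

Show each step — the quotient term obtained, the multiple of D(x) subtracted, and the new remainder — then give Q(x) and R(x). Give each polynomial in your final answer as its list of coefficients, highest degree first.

Q = [6, 7, 2, 2]; R = [-5, -2]

Step 1: lead(18x⁶ + 15x⁵ + 47x⁴ + 96x³ + 56x² + 23x + 10) ÷ lead(D) = 18x⁶ ÷ 3x³ = 6x³. Subtract (6x³)·D = 18x⁶ − 6x⁵ + 48x⁴ + 36x³. Remainder: 21x⁵ − x⁴ + 60x³ + 56x² + 23x + 10.
Step 2: lead(21x⁵ − x⁴ + 60x³ + 56x² + 23x + 10) ÷ lead(D) = 21x⁵ ÷ 3x³ = 7x². Subtract (7x²)·D = 21x⁵ − 7x⁴ + 56x³ + 42x². Remainder: 6x⁴ + 4x³ + 14x² + 23x + 10.
Step 3: lead(6x⁴ + 4x³ + 14x² + 23x + 10) ÷ lead(D) = 6x⁴ ÷ 3x³ = 2x. Subtract (2x)·D = 6x⁴ − 2x³ + 16x² + 12x. Remainder: 6x³ − 2x² + 11x + 10.
Step 4: lead(6x³ − 2x² + 11x + 10) ÷ lead(D) = 6x³ ÷ 3x³ = 2. Subtract (2)·D = 6x³ − 2x² + 16x + 12. Remainder: −5x − 2.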